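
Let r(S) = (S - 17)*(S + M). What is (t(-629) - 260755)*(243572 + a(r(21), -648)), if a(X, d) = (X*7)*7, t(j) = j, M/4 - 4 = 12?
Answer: -68020481088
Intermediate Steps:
M = 64 (M = 16 + 4*12 = 16 + 48 = 64)
r(S) = (-17 + S)*(64 + S) (r(S) = (S - 17)*(S + 64) = (-17 + S)*(64 + S))
a(X, d) = 49*X (a(X, d) = (7*X)*7 = 49*X)
(t(-629) - 260755)*(243572 + a(r(21), -648)) = (-629 - 260755)*(243572 + 49*(-1088 + 21² + 47*21)) = -261384*(243572 + 49*(-1088 + 441 + 987)) = -261384*(243572 + 49*340) = -261384*(243572 + 16660) = -261384*260232 = -68020481088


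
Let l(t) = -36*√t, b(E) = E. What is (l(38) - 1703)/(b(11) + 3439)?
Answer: -1703/3450 - 6*√38/575 ≈ -0.55795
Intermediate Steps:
(l(38) - 1703)/(b(11) + 3439) = (-36*√38 - 1703)/(11 + 3439) = (-1703 - 36*√38)/3450 = (-1703 - 36*√38)*(1/3450) = -1703/3450 - 6*√38/575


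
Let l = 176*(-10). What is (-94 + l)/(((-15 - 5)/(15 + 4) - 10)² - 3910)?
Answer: 334647/683705 ≈ 0.48946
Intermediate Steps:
l = -1760
(-94 + l)/(((-15 - 5)/(15 + 4) - 10)² - 3910) = (-94 - 1760)/(((-15 - 5)/(15 + 4) - 10)² - 3910) = -1854/((-20/19 - 10)² - 3910) = -1854/((-210/19)² - 3910) = -1854/(44100/361 - 3910) = -1854/(-1367410/361) = -1854*(-361/1367410) = 334647/683705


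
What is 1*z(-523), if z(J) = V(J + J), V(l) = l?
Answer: -1046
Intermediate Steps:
z(J) = 2*J (z(J) = J + J = 2*J)
1*z(-523) = 1*(2*(-523)) = 1*(-1046) = -1046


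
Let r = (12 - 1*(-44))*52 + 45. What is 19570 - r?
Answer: 16613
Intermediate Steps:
r = 2957 (r = (12 + 44)*52 + 45 = 56*52 + 45 = 2912 + 45 = 2957)
19570 - r = 19570 - 1*2957 = 19570 - 2957 = 16613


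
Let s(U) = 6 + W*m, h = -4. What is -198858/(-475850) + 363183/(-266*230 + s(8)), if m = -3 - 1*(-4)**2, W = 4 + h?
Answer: -80327845629/14554823950 ≈ -5.5190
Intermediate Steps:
W = 0 (W = 4 - 4 = 0)
m = -19 (m = -3 - 1*16 = -3 - 16 = -19)
s(U) = 6 (s(U) = 6 + 0*(-19) = 6 + 0 = 6)
-198858/(-475850) + 363183/(-266*230 + s(8)) = -198858/(-475850) + 363183/(-266*230 + 6) = -198858*(-1/475850) + 363183/(-61180 + 6) = 99429/237925 + 363183/(-61174) = 99429/237925 + 363183*(-1/61174) = 99429/237925 - 363183/61174 = -80327845629/14554823950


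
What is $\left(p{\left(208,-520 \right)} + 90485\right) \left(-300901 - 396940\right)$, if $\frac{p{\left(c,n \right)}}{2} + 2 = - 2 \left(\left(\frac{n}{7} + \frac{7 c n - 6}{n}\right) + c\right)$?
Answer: $- \frac{26710250878914}{455} \approx -5.8704 \cdot 10^{10}$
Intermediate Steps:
$p{\left(c,n \right)} = -4 - 4 c - \frac{4 n}{7} - \frac{4 \left(-6 + 7 c n\right)}{n}$ ($p{\left(c,n \right)} = -4 + 2 \left(- 2 \left(\left(\frac{n}{7} + \frac{7 c n - 6}{n}\right) + c\right)\right) = -4 + 2 \left(- 2 \left(\left(n \frac{1}{7} + \frac{7 c n - 6}{n}\right) + c\right)\right) = -4 + 2 \left(- 2 \left(\left(\frac{n}{7} + \frac{-6 + 7 c n}{n}\right) + c\right)\right) = -4 + 2 \left(- 2 \left(c + \frac{n}{7} + \frac{-6 + 7 c n}{n}\right)\right) = -4 + 2 \left(- 2 c - \frac{2 n}{7} - \frac{2 \left(-6 + 7 c n\right)}{n}\right) = -4 - \left(4 c + \frac{4 n}{7} + \frac{4 \left(-6 + 7 c n\right)}{n}\right) = -4 - 4 c - \frac{4 n}{7} - \frac{4 \left(-6 + 7 c n\right)}{n}$)
$\left(p{\left(208,-520 \right)} + 90485\right) \left(-300901 - 396940\right) = \left(\left(-4 - 6656 + \frac{24}{-520} - - \frac{2080}{7}\right) + 90485\right) \left(-300901 - 396940\right) = \left(\left(-4 - 6656 + 24 \left(- \frac{1}{520}\right) + \frac{2080}{7}\right) + 90485\right) \left(-697841\right) = \left(\left(-4 - 6656 - \frac{3}{65} + \frac{2080}{7}\right) + 90485\right) \left(-697841\right) = \left(- \frac{2895121}{455} + 90485\right) \left(-697841\right) = \frac{38275554}{455} \left(-697841\right) = - \frac{26710250878914}{455}$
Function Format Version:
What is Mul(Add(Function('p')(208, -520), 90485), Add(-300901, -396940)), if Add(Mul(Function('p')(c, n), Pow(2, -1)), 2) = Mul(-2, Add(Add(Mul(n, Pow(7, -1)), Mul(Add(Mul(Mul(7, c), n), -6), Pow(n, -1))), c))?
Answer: Rational(-26710250878914, 455) ≈ -5.8704e+10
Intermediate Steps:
Function('p')(c, n) = Add(-4, Mul(-4, c), Mul(Rational(-4, 7), n), Mul(-4, Pow(n, -1), Add(-6, Mul(7, c, n)))) (Function('p')(c, n) = Add(-4, Mul(2, Mul(-2, Add(Add(Mul(n, Pow(7, -1)), Mul(Add(Mul(Mul(7, c), n), -6), Pow(n, -1))), c)))) = Add(-4, Mul(2, Mul(-2, Add(Add(Mul(n, Rational(1, 7)), Mul(Add(Mul(7, c, n), -6), Pow(n, -1))), c)))) = Add(-4, Mul(2, Mul(-2, Add(Add(Mul(Rational(1, 7), n), Mul(Add(-6, Mul(7, c, n)), Pow(n, -1))), c)))) = Add(-4, Mul(2, Mul(-2, Add(Add(Mul(Rational(1, 7), n), Mul(Pow(n, -1), Add(-6, Mul(7, c, n)))), c)))) = Add(-4, Mul(2, Mul(-2, Add(c, Mul(Rational(1, 7), n), Mul(Pow(n, -1), Add(-6, Mul(7, c, n))))))) = Add(-4, Mul(2, Add(Mul(-2, c), Mul(Rational(-2, 7), n), Mul(-2, Pow(n, -1), Add(-6, Mul(7, c, n)))))) = Add(-4, Add(Mul(-4, c), Mul(Rational(-4, 7), n), Mul(-4, Pow(n, -1), Add(-6, Mul(7, c, n))))) = Add(-4, Mul(-4, c), Mul(Rational(-4, 7), n), Mul(-4, Pow(n, -1), Add(-6, Mul(7, c, n)))))
Mul(Add(Function('p')(208, -520), 90485), Add(-300901, -396940)) = Mul(Add(Add(-4, Mul(-32, 208), Mul(24, Pow(-520, -1)), Mul(Rational(-4, 7), -520)), 90485), Add(-300901, -396940)) = Mul(Add(Add(-4, -6656, Mul(24, Rational(-1, 520)), Rational(2080, 7)), 90485), -697841) = Mul(Add(Add(-4, -6656, Rational(-3, 65), Rational(2080, 7)), 90485), -697841) = Mul(Add(Rational(-2895121, 455), 90485), -697841) = Mul(Rational(38275554, 455), -697841) = Rational(-26710250878914, 455)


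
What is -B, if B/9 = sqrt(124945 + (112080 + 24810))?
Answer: -9*sqrt(261835) ≈ -4605.3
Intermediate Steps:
B = 9*sqrt(261835) (B = 9*sqrt(124945 + (112080 + 24810)) = 9*sqrt(124945 + 136890) = 9*sqrt(261835) ≈ 4605.3)
-B = -9*sqrt(261835)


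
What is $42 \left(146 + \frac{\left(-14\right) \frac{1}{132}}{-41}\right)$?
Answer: $\frac{2765581}{451} \approx 6132.1$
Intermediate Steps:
$42 \left(146 + \frac{\left(-14\right) \frac{1}{132}}{-41}\right) = 42 \left(146 + \left(-14\right) \frac{1}{132} \left(- \frac{1}{41}\right)\right) = 42 \left(146 - - \frac{7}{2706}\right) = 42 \left(146 + \frac{7}{2706}\right) = 42 \cdot \frac{395083}{2706} = \frac{2765581}{451}$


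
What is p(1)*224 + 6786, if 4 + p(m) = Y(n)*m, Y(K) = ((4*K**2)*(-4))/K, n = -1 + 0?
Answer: 9474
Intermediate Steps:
n = -1
Y(K) = -16*K (Y(K) = (-16*K**2)/K = -16*K)
p(m) = -4 + 16*m (p(m) = -4 + (-16*(-1))*m = -4 + 16*m)
p(1)*224 + 6786 = (-4 + 16*1)*224 + 6786 = (-4 + 16)*224 + 6786 = 12*224 + 6786 = 2688 + 6786 = 9474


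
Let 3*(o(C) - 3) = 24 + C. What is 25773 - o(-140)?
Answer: 77426/3 ≈ 25809.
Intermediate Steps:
o(C) = 11 + C/3 (o(C) = 3 + (24 + C)/3 = 3 + (8 + C/3) = 11 + C/3)
25773 - o(-140) = 25773 - (11 + (⅓)*(-140)) = 25773 - (11 - 140/3) = 25773 - 1*(-107/3) = 25773 + 107/3 = 77426/3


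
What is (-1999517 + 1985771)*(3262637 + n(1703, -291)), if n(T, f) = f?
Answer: -44844208116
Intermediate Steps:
(-1999517 + 1985771)*(3262637 + n(1703, -291)) = (-1999517 + 1985771)*(3262637 - 291) = -13746*3262346 = -44844208116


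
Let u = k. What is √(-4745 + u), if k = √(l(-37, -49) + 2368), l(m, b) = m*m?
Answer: √(-4745 + √3737) ≈ 68.439*I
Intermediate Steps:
l(m, b) = m²
k = √3737 (k = √((-37)² + 2368) = √(1369 + 2368) = √3737 ≈ 61.131)
u = √3737 ≈ 61.131
√(-4745 + u) = √(-4745 + √3737)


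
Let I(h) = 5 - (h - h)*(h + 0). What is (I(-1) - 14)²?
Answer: 81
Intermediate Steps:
I(h) = 5 (I(h) = 5 - 0*h = 5 - 1*0 = 5 + 0 = 5)
(I(-1) - 14)² = (5 - 14)² = (-9)² = 81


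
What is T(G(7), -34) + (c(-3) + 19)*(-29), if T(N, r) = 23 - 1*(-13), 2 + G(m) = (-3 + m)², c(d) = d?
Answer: -428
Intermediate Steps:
G(m) = -2 + (-3 + m)²
T(N, r) = 36 (T(N, r) = 23 + 13 = 36)
T(G(7), -34) + (c(-3) + 19)*(-29) = 36 + (-3 + 19)*(-29) = 36 + 16*(-29) = 36 - 464 = -428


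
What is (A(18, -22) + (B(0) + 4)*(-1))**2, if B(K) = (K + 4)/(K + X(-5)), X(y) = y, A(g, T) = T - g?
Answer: 46656/25 ≈ 1866.2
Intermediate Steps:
B(K) = (4 + K)/(-5 + K) (B(K) = (K + 4)/(K - 5) = (4 + K)/(-5 + K))
(A(18, -22) + (B(0) + 4)*(-1))**2 = ((-22 - 1*18) + ((4 + 0)/(-5 + 0) + 4)*(-1))**2 = ((-22 - 18) + (4/(-5) + 4)*(-1))**2 = (-40 + (-1/5*4 + 4)*(-1))**2 = (-40 + (-4/5 + 4)*(-1))**2 = (-40 + (16/5)*(-1))**2 = (-40 - 16/5)**2 = (-216/5)**2 = 46656/25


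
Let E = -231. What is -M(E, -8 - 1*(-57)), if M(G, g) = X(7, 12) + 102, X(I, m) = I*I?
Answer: -151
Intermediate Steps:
X(I, m) = I²
M(G, g) = 151 (M(G, g) = 7² + 102 = 49 + 102 = 151)
-M(E, -8 - 1*(-57)) = -1*151 = -151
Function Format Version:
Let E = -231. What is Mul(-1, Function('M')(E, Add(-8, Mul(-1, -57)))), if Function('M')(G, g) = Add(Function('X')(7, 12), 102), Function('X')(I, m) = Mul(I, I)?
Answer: -151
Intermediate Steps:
Function('X')(I, m) = Pow(I, 2)
Function('M')(G, g) = 151 (Function('M')(G, g) = Add(Pow(7, 2), 102) = Add(49, 102) = 151)
Mul(-1, Function('M')(E, Add(-8, Mul(-1, -57)))) = Mul(-1, 151) = -151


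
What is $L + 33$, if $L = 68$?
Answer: $101$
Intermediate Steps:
$L + 33 = 68 + 33 = 101$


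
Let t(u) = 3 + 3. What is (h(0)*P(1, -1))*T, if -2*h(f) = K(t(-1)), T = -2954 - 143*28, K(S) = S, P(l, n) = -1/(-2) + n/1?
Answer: -10437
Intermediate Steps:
P(l, n) = ½ + n (P(l, n) = -1*(-½) + n*1 = ½ + n)
t(u) = 6
T = -6958 (T = -2954 - 1*4004 = -2954 - 4004 = -6958)
h(f) = -3 (h(f) = -½*6 = -3)
(h(0)*P(1, -1))*T = -3*(½ - 1)*(-6958) = -3*(-½)*(-6958) = (3/2)*(-6958) = -10437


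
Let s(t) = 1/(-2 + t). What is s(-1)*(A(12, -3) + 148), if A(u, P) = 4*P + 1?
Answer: -137/3 ≈ -45.667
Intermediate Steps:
A(u, P) = 1 + 4*P
s(-1)*(A(12, -3) + 148) = ((1 + 4*(-3)) + 148)/(-2 - 1) = ((1 - 12) + 148)/(-3) = -(-11 + 148)/3 = -⅓*137 = -137/3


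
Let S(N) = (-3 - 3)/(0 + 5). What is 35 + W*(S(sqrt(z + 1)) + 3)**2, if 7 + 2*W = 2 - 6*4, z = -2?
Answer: -599/50 ≈ -11.980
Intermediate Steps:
W = -29/2 (W = -7/2 + (2 - 6*4)/2 = -7/2 + (2 - 24)/2 = -7/2 + (1/2)*(-22) = -7/2 - 11 = -29/2 ≈ -14.500)
S(N) = -6/5
35 + W*(S(sqrt(z + 1)) + 3)**2 = 35 - 29*(-6/5 + 3)**2/2 = 35 - 29*(9/5)**2/2 = 35 - 29/2*81/25 = 35 - 2349/50 = -599/50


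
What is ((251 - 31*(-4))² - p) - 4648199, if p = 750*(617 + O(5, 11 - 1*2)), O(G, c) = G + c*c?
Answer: -5034824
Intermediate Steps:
O(G, c) = G + c²
p = 527250 (p = 750*(617 + (5 + (11 - 1*2)²)) = 750*(617 + (5 + (11 - 2)²)) = 750*(617 + (5 + 9²)) = 750*(617 + (5 + 81)) = 750*(617 + 86) = 750*703 = 527250)
((251 - 31*(-4))² - p) - 4648199 = ((251 - 31*(-4))² - 1*527250) - 4648199 = ((251 + 124)² - 527250) - 4648199 = (375² - 527250) - 4648199 = (140625 - 527250) - 4648199 = -386625 - 4648199 = -5034824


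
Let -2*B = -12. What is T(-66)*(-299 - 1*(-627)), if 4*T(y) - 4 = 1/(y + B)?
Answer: 9799/30 ≈ 326.63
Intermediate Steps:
B = 6 (B = -1/2*(-12) = 6)
T(y) = 1 + 1/(4*(6 + y)) (T(y) = 1 + 1/(4*(y + 6)) = 1 + 1/(4*(6 + y)))
T(-66)*(-299 - 1*(-627)) = ((25/4 - 66)/(6 - 66))*(-299 - 1*(-627)) = (-239/4/(-60))*(-299 + 627) = -1/60*(-239/4)*328 = (239/240)*328 = 9799/30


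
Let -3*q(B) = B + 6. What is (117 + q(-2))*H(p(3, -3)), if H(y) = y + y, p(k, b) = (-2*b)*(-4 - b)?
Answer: -1388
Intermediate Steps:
p(k, b) = -2*b*(-4 - b)
H(y) = 2*y
q(B) = -2 - B/3 (q(B) = -(B + 6)/3 = -(6 + B)/3 = -2 - B/3)
(117 + q(-2))*H(p(3, -3)) = (117 + (-2 - ⅓*(-2)))*(2*(2*(-3)*(4 - 3))) = (117 + (-2 + ⅔))*(2*(2*(-3)*1)) = (117 - 4/3)*(2*(-6)) = (347/3)*(-12) = -1388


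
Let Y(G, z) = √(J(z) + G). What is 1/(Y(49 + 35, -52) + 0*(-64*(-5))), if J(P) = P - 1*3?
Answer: √29/29 ≈ 0.18570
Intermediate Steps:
J(P) = -3 + P (J(P) = P - 3 = -3 + P)
Y(G, z) = √(-3 + G + z) (Y(G, z) = √((-3 + z) + G) = √(-3 + G + z))
1/(Y(49 + 35, -52) + 0*(-64*(-5))) = 1/(√(-3 + (49 + 35) - 52) + 0*(-64*(-5))) = 1/(√(-3 + 84 - 52) + 0*320) = 1/(√29 + 0) = 1/(√29) = √29/29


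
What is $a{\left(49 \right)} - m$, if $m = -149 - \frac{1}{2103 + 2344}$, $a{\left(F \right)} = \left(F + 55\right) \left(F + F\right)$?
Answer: $\frac{45986428}{4447} \approx 10341.0$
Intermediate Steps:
$a{\left(F \right)} = 2 F \left(55 + F\right)$ ($a{\left(F \right)} = \left(55 + F\right) 2 F = 2 F \left(55 + F\right)$)
$m = - \frac{662604}{4447}$ ($m = -149 - \frac{1}{4447} = - \frac{662604}{4447} \approx -149.0$)
$a{\left(49 \right)} - m = 2 \cdot 49 \left(55 + 49\right) - - \frac{662604}{4447} = 2 \cdot 49 \cdot 104 + \frac{662604}{4447} = 10192 + \frac{662604}{4447} = \frac{45986428}{4447}$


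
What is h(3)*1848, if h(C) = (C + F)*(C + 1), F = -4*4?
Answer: -96096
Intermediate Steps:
F = -16 (F = -1*16 = -16)
h(C) = (1 + C)*(-16 + C) (h(C) = (C - 16)*(C + 1) = (-16 + C)*(1 + C) = (1 + C)*(-16 + C))
h(3)*1848 = (-16 + 3² - 15*3)*1848 = (-16 + 9 - 45)*1848 = -52*1848 = -96096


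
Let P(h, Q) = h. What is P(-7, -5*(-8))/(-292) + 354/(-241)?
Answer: -101681/70372 ≈ -1.4449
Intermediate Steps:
P(-7, -5*(-8))/(-292) + 354/(-241) = -7/(-292) + 354/(-241) = -7*(-1/292) + 354*(-1/241) = 7/292 - 354/241 = -101681/70372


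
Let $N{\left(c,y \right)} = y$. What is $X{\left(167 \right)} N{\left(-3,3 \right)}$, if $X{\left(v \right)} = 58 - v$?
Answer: $-327$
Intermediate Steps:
$X{\left(167 \right)} N{\left(-3,3 \right)} = \left(58 - 167\right) 3 = \left(-109\right) 3 = -327$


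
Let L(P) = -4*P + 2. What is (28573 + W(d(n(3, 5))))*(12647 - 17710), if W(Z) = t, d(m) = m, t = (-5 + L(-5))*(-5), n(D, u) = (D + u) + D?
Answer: -144234744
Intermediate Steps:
n(D, u) = u + 2*D
L(P) = 2 - 4*P
t = -85 (t = (-5 + (2 - 4*(-5)))*(-5) = (-5 + (2 + 20))*(-5) = (-5 + 22)*(-5) = 17*(-5) = -85)
W(Z) = -85
(28573 + W(d(n(3, 5))))*(12647 - 17710) = (28573 - 85)*(12647 - 17710) = 28488*(-5063) = -144234744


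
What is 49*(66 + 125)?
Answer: 9359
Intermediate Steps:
49*(66 + 125) = 49*191 = 9359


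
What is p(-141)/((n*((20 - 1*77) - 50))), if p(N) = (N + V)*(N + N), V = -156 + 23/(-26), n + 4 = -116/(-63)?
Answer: 68798835/189176 ≈ 363.68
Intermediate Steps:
n = -136/63 (n = -4 - 116/(-63) = -4 - 116*(-1/63) = -4 + 116/63 = -136/63 ≈ -2.1587)
V = -4079/26 (V = -156 + 23*(-1/26) = -156 - 23/26 = -4079/26 ≈ -156.88)
p(N) = 2*N*(-4079/26 + N) (p(N) = (N - 4079/26)*(N + N) = (-4079/26 + N)*(2*N) = 2*N*(-4079/26 + N))
p(-141)/((n*((20 - 1*77) - 50))) = ((1/13)*(-141)*(-4079 + 26*(-141)))/((-136*((20 - 1*77) - 50)/63)) = ((1/13)*(-141)*(-4079 - 3666))/((-136*((20 - 77) - 50)/63)) = ((1/13)*(-141)*(-7745))/((-136*(-57 - 50)/63)) = 1092045/(13*((-136/63*(-107)))) = 1092045/(13*(14552/63)) = (1092045/13)*(63/14552) = 68798835/189176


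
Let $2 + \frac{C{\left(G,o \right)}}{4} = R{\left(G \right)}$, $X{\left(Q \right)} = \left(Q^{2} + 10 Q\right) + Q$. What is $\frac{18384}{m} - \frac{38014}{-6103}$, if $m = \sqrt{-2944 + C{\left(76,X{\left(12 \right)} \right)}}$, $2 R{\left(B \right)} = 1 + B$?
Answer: $\frac{38014}{6103} - \frac{9192 i \sqrt{2798}}{1399} \approx 6.2287 - 347.55 i$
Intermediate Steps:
$R{\left(B \right)} = \frac{1}{2} + \frac{B}{2}$ ($R{\left(B \right)} = \frac{1 + B}{2} = \frac{1}{2} + \frac{B}{2}$)
$X{\left(Q \right)} = Q^{2} + 11 Q$
$C{\left(G,o \right)} = -6 + 2 G$ ($C{\left(G,o \right)} = -8 + 4 \left(\frac{1}{2} + \frac{G}{2}\right) = -8 + \left(2 + 2 G\right) = -6 + 2 G$)
$m = i \sqrt{2798}$ ($m = \sqrt{-2944 + \left(-6 + 2 \cdot 76\right)} = \sqrt{-2944 + \left(-6 + 152\right)} = \sqrt{-2944 + 146} = \sqrt{-2798} = i \sqrt{2798} \approx 52.896 i$)
$\frac{18384}{m} - \frac{38014}{-6103} = \frac{18384}{i \sqrt{2798}} - \frac{38014}{-6103} = 18384 \left(- \frac{i \sqrt{2798}}{2798}\right) - - \frac{38014}{6103} = - \frac{9192 i \sqrt{2798}}{1399} + \frac{38014}{6103} = \frac{38014}{6103} - \frac{9192 i \sqrt{2798}}{1399}$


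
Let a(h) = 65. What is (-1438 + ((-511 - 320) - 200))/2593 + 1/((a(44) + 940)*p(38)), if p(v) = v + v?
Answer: -188579627/198053340 ≈ -0.95217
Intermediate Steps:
p(v) = 2*v
(-1438 + ((-511 - 320) - 200))/2593 + 1/((a(44) + 940)*p(38)) = (-1438 + ((-511 - 320) - 200))/2593 + 1/((65 + 940)*((2*38))) = (-1438 + (-831 - 200))*(1/2593) + 1/(1005*76) = (-1438 - 1031)*(1/2593) + (1/1005)*(1/76) = -2469*1/2593 + 1/76380 = -2469/2593 + 1/76380 = -188579627/198053340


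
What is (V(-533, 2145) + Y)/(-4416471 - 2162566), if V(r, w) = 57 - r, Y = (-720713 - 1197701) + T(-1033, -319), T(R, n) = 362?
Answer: 1917462/6579037 ≈ 0.29145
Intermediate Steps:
Y = -1918052 (Y = (-720713 - 1197701) + 362 = -1918414 + 362 = -1918052)
(V(-533, 2145) + Y)/(-4416471 - 2162566) = ((57 - 1*(-533)) - 1918052)/(-4416471 - 2162566) = ((57 + 533) - 1918052)/(-6579037) = (590 - 1918052)*(-1/6579037) = -1917462*(-1/6579037) = 1917462/6579037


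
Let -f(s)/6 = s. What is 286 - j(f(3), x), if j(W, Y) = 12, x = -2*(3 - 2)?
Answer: 274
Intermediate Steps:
f(s) = -6*s
x = -2 (x = -2*1 = -2)
286 - j(f(3), x) = 286 - 1*12 = 286 - 12 = 274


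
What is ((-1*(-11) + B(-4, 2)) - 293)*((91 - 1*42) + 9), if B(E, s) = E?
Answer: -16588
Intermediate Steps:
((-1*(-11) + B(-4, 2)) - 293)*((91 - 1*42) + 9) = ((-1*(-11) - 4) - 293)*((91 - 1*42) + 9) = ((11 - 4) - 293)*((91 - 42) + 9) = (7 - 293)*(49 + 9) = -286*58 = -16588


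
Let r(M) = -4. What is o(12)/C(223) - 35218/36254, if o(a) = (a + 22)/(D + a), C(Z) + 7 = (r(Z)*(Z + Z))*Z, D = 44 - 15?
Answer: -287228041309/295676729673 ≈ -0.97143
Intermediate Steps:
D = 29
C(Z) = -7 - 8*Z² (C(Z) = -7 + (-4*(Z + Z))*Z = -7 + (-8*Z)*Z = -7 - 8*Z²)
o(a) = (22 + a)/(29 + a) (o(a) = (a + 22)/(29 + a) = (22 + a)/(29 + a))
o(12)/C(223) - 35218/36254 = ((22 + 12)/(29 + 12))/(-7 - 8*223²) - 35218/36254 = (34/41)/(-7 - 8*49729) - 35218*1/36254 = ((1/41)*34)/(-7 - 397832) - 17609/18127 = (34/41)/(-397839) - 17609/18127 = (34/41)*(-1/397839) - 17609/18127 = -34/16311399 - 17609/18127 = -287228041309/295676729673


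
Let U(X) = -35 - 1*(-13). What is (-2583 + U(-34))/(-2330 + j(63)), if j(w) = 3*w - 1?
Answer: 2605/2142 ≈ 1.2162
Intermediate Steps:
j(w) = -1 + 3*w
U(X) = -22 (U(X) = -35 + 13 = -22)
(-2583 + U(-34))/(-2330 + j(63)) = (-2583 - 22)/(-2330 + (-1 + 3*63)) = -2605/(-2330 + (-1 + 189)) = -2605/(-2330 + 188) = -2605/(-2142) = -2605*(-1/2142) = 2605/2142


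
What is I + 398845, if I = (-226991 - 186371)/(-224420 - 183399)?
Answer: 162656982417/407819 ≈ 3.9885e+5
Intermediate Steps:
I = 413362/407819 (I = -413362/(-407819) = -413362*(-1/407819) = 413362/407819 ≈ 1.0136)
I + 398845 = 413362/407819 + 398845 = 162656982417/407819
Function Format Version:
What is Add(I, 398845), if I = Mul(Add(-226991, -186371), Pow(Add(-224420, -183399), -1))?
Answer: Rational(162656982417, 407819) ≈ 3.9885e+5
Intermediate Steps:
I = Rational(413362, 407819) (I = Mul(-413362, Pow(-407819, -1)) = Mul(-413362, Rational(-1, 407819)) = Rational(413362, 407819) ≈ 1.0136)
Add(I, 398845) = Add(Rational(413362, 407819), 398845) = Rational(162656982417, 407819)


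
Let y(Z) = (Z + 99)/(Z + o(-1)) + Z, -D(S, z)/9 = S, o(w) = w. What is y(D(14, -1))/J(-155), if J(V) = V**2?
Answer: -639/122047 ≈ -0.0052357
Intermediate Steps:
D(S, z) = -9*S
y(Z) = Z + (99 + Z)/(-1 + Z) (y(Z) = (Z + 99)/(Z - 1) + Z = (99 + Z)/(-1 + Z) + Z = Z + (99 + Z)/(-1 + Z))
y(D(14, -1))/J(-155) = ((99 + (-9*14)**2)/(-1 - 9*14))/((-155)**2) = ((99 + (-126)**2)/(-1 - 126))/24025 = ((99 + 15876)/(-127))*(1/24025) = -1/127*15975*(1/24025) = -15975/127*1/24025 = -639/122047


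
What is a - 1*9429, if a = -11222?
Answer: -20651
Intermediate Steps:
a - 1*9429 = -11222 - 1*9429 = -11222 - 9429 = -20651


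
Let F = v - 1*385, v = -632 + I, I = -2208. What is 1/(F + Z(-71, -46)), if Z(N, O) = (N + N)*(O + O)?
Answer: 1/9839 ≈ 0.00010164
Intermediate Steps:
v = -2840 (v = -632 - 2208 = -2840)
F = -3225 (F = -2840 - 1*385 = -2840 - 385 = -3225)
Z(N, O) = 4*N*O (Z(N, O) = (2*N)*(2*O) = 4*N*O)
1/(F + Z(-71, -46)) = 1/(-3225 + 4*(-71)*(-46)) = 1/(-3225 + 13064) = 1/9839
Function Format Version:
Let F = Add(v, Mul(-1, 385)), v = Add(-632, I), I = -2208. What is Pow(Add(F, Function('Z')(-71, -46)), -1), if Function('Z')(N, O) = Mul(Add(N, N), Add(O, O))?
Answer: Rational(1, 9839) ≈ 0.00010164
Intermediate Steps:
v = -2840 (v = Add(-632, -2208) = -2840)
F = -3225 (F = Add(-2840, Mul(-1, 385)) = Add(-2840, -385) = -3225)
Function('Z')(N, O) = Mul(4, N, O) (Function('Z')(N, O) = Mul(Mul(2, N), Mul(2, O)) = Mul(4, N, O))
Pow(Add(F, Function('Z')(-71, -46)), -1) = Pow(Add(-3225, Mul(4, -71, -46)), -1) = Pow(Add(-3225, 13064), -1) = Pow(9839, -1) = Rational(1, 9839)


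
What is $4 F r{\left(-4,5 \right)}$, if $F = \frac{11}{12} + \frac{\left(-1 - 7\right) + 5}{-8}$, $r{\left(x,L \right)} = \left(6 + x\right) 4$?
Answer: $\frac{124}{3} \approx 41.333$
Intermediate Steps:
$r{\left(x,L \right)} = 24 + 4 x$
$F = \frac{31}{24}$ ($F = 11 \cdot \frac{1}{12} + \left(-8 + 5\right) \left(- \frac{1}{8}\right) = \frac{11}{12} - - \frac{3}{8} = \frac{11}{12} + \frac{3}{8} = \frac{31}{24} \approx 1.2917$)
$4 F r{\left(-4,5 \right)} = 4 \cdot \frac{31}{24} \left(24 + 4 \left(-4\right)\right) = \frac{31 \left(24 - 16\right)}{6} = \frac{31}{6} \cdot 8 = \frac{124}{3}$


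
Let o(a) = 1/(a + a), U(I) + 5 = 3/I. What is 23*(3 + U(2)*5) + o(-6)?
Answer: -4003/12 ≈ -333.58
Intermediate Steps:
U(I) = -5 + 3/I
o(a) = 1/(2*a)
23*(3 + U(2)*5) + o(-6) = 23*(3 + (-5 + 3/2)*5) + (½)/(-6) = 23*(3 + (-5 + 3*(½))*5) + (½)*(-⅙) = 23*(3 + (-5 + 3/2)*5) - 1/12 = 23*(3 - 7/2*5) - 1/12 = 23*(3 - 35/2) - 1/12 = 23*(-29/2) - 1/12 = -667/2 - 1/12 = -4003/12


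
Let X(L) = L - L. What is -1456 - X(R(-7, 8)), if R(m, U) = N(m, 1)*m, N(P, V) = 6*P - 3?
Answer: -1456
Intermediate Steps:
N(P, V) = -3 + 6*P
R(m, U) = m*(-3 + 6*m) (R(m, U) = (-3 + 6*m)*m = m*(-3 + 6*m))
X(L) = 0
-1456 - X(R(-7, 8)) = -1456 - 1*0 = -1456 + 0 = -1456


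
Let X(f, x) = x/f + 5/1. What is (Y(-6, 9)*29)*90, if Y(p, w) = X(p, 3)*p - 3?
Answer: -78300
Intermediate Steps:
X(f, x) = 5 + x/f (X(f, x) = x/f + 5*1 = x/f + 5 = 5 + x/f)
Y(p, w) = -3 + p*(5 + 3/p) (Y(p, w) = (5 + 3/p)*p - 3 = p*(5 + 3/p) - 3 = -3 + p*(5 + 3/p))
(Y(-6, 9)*29)*90 = ((5*(-6))*29)*90 = -30*29*90 = -870*90 = -78300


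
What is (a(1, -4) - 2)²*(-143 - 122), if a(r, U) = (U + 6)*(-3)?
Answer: -16960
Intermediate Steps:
a(r, U) = -18 - 3*U (a(r, U) = (6 + U)*(-3) = -18 - 3*U)
(a(1, -4) - 2)²*(-143 - 122) = ((-18 - 3*(-4)) - 2)²*(-143 - 122) = ((-18 + 12) - 2)²*(-265) = (-6 - 2)²*(-265) = (-8)²*(-265) = 64*(-265) = -16960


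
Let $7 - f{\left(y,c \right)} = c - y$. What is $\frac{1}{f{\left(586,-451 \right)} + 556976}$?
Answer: $\frac{1}{558020} \approx 1.7921 \cdot 10^{-6}$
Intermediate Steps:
$f{\left(y,c \right)} = 7 + y - c$ ($f{\left(y,c \right)} = 7 - \left(c - y\right) = 7 + y - c$)
$\frac{1}{f{\left(586,-451 \right)} + 556976} = \frac{1}{\left(7 + 586 - -451\right) + 556976} = \frac{1}{\left(7 + 586 + 451\right) + 556976} = \frac{1}{1044 + 556976} = \frac{1}{558020}$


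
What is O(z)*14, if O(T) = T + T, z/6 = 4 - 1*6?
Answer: -336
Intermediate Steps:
z = -12 (z = 6*(4 - 1*6) = 6*(4 - 6) = 6*(-2) = -12)
O(T) = 2*T
O(z)*14 = (2*(-12))*14 = -24*14 = -336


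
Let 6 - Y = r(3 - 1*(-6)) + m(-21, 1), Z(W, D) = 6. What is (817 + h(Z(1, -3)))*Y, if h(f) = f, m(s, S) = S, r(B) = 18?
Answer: -10699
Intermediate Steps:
Y = -13 (Y = 6 - (18 + 1) = 6 - 1*19 = 6 - 19 = -13)
(817 + h(Z(1, -3)))*Y = (817 + 6)*(-13) = 823*(-13) = -10699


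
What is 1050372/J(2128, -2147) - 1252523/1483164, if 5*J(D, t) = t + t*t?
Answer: 1009208779207/3416810884884 ≈ 0.29537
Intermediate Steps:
J(D, t) = t/5 + t²/5 (J(D, t) = (t + t*t)/5 = (t + t²)/5 = t/5 + t²/5)
1050372/J(2128, -2147) - 1252523/1483164 = 1050372/(((⅕)*(-2147)*(1 - 2147))) - 1252523/1483164 = 1050372/(((⅕)*(-2147)*(-2146))) - 1252523*1/1483164 = 1050372/(4607462/5) - 1252523/1483164 = 1050372*(5/4607462) - 1252523/1483164 = 2625930/2303731 - 1252523/1483164 = 1009208779207/3416810884884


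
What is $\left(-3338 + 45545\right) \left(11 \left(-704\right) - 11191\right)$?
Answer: $-799189545$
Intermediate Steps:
$\left(-3338 + 45545\right) \left(11 \left(-704\right) - 11191\right) = 42207 \left(-7744 - 11191\right) = 42207 \left(-18935\right) = -799189545$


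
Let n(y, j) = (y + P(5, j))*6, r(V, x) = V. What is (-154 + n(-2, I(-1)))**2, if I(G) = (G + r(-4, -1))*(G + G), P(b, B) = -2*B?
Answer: 81796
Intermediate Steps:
I(G) = 2*G*(-4 + G) (I(G) = (G - 4)*(G + G) = (-4 + G)*(2*G) = 2*G*(-4 + G))
n(y, j) = -12*j + 6*y (n(y, j) = (y - 2*j)*6 = -12*j + 6*y)
(-154 + n(-2, I(-1)))**2 = (-154 + (-24*(-1)*(-4 - 1) + 6*(-2)))**2 = (-154 + (-24*(-1)*(-5) - 12))**2 = (-154 + (-12*10 - 12))**2 = (-154 + (-120 - 12))**2 = (-154 - 132)**2 = (-286)**2 = 81796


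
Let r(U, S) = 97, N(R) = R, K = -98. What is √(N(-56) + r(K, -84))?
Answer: √41 ≈ 6.4031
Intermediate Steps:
√(N(-56) + r(K, -84)) = √(-56 + 97) = √41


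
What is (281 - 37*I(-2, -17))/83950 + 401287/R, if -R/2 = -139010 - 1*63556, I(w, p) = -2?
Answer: 3383186551/3401083140 ≈ 0.99474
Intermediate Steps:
R = 405132 (R = -2*(-139010 - 1*63556) = -2*(-139010 - 63556) = -2*(-202566) = 405132)
(281 - 37*I(-2, -17))/83950 + 401287/R = (281 - 37*(-2))/83950 + 401287/405132 = (281 + 74)*(1/83950) + 401287*(1/405132) = 355*(1/83950) + 401287/405132 = 71/16790 + 401287/405132 = 3383186551/3401083140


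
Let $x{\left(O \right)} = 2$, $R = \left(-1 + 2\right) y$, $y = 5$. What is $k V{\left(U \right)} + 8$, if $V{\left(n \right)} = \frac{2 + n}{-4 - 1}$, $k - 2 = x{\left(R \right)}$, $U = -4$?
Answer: $\frac{48}{5} \approx 9.6$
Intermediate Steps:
$R = 5$ ($R = \left(-1 + 2\right) 5 = 1 \cdot 5 = 5$)
$k = 4$ ($k = 2 + 2 = 4$)
$V{\left(n \right)} = - \frac{2}{5} - \frac{n}{5}$ ($V{\left(n \right)} = \frac{2 + n}{-5} = \left(2 + n\right) \left(- \frac{1}{5}\right) = - \frac{2}{5} - \frac{n}{5}$)
$k V{\left(U \right)} + 8 = 4 \left(- \frac{2}{5} - - \frac{4}{5}\right) + 8 = 4 \left(- \frac{2}{5} + \frac{4}{5}\right) + 8 = 4 \cdot \frac{2}{5} + 8 = \frac{8}{5} + 8 = \frac{48}{5}$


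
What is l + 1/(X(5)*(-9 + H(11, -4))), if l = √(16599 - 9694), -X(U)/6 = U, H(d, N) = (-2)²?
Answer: 1/150 + √6905 ≈ 83.103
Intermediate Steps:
H(d, N) = 4
X(U) = -6*U
l = √6905 ≈ 83.096
l + 1/(X(5)*(-9 + H(11, -4))) = √6905 + 1/((-6*5)*(-9 + 4)) = √6905 + 1/(-30*(-5)) = √6905 + 1/150 = 1/150 + √6905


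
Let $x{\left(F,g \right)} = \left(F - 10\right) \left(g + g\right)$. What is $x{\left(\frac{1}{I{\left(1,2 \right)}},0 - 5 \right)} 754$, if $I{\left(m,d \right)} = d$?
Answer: $71630$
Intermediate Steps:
$x{\left(F,g \right)} = 2 g \left(-10 + F\right)$ ($x{\left(F,g \right)} = \left(-10 + F\right) 2 g = 2 g \left(-10 + F\right)$)
$x{\left(\frac{1}{I{\left(1,2 \right)}},0 - 5 \right)} 754 = 2 \left(0 - 5\right) \left(-10 + \frac{1}{2}\right) 754 = 2 \left(-5\right) \left(-10 + \frac{1}{2}\right) 754 = 2 \left(-5\right) \left(- \frac{19}{2}\right) 754 = 95 \cdot 754 = 71630$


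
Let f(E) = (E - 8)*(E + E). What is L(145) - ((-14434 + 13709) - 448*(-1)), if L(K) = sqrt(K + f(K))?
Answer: 277 + 5*sqrt(1595) ≈ 476.69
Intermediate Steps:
f(E) = 2*E*(-8 + E) (f(E) = (-8 + E)*(2*E) = 2*E*(-8 + E))
L(K) = sqrt(K + 2*K*(-8 + K))
L(145) - ((-14434 + 13709) - 448*(-1)) = sqrt(145*(-15 + 2*145)) - ((-14434 + 13709) - 448*(-1)) = sqrt(145*(-15 + 290)) - (-725 + 448) = sqrt(145*275) - 1*(-277) = sqrt(39875) + 277 = 5*sqrt(1595) + 277 = 277 + 5*sqrt(1595)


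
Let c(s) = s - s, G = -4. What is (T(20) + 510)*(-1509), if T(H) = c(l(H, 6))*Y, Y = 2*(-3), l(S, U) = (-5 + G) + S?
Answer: -769590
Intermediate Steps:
l(S, U) = -9 + S (l(S, U) = (-5 - 4) + S = -9 + S)
c(s) = 0
Y = -6
T(H) = 0 (T(H) = 0*(-6) = 0)
(T(20) + 510)*(-1509) = (0 + 510)*(-1509) = 510*(-1509) = -769590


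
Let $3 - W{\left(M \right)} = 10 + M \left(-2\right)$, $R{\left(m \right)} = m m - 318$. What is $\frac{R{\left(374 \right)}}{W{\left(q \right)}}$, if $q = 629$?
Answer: $\frac{139558}{1251} \approx 111.56$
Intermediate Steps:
$R{\left(m \right)} = -318 + m^{2}$ ($R{\left(m \right)} = m^{2} - 318 = -318 + m^{2}$)
$W{\left(M \right)} = -7 + 2 M$ ($W{\left(M \right)} = 3 - \left(10 + M \left(-2\right)\right) = 3 - \left(10 - 2 M\right) = 3 + \left(-10 + 2 M\right) = -7 + 2 M$)
$\frac{R{\left(374 \right)}}{W{\left(q \right)}} = \frac{-318 + 374^{2}}{-7 + 2 \cdot 629} = \frac{-318 + 139876}{-7 + 1258} = \frac{139558}{1251}$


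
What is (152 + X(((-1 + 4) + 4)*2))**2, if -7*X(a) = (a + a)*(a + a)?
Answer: 1600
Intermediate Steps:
X(a) = -4*a**2/7 (X(a) = -(a + a)*(a + a)/7 = -2*a*2*a/7 = -4*a**2/7)
(152 + X(((-1 + 4) + 4)*2))**2 = (152 - 4*4*((-1 + 4) + 4)**2/7)**2 = (152 - 4*4*(3 + 4)**2/7)**2 = (152 - 4*(7*2)**2/7)**2 = (152 - 4/7*14**2)**2 = (152 - 4/7*196)**2 = (152 - 112)**2 = 40**2 = 1600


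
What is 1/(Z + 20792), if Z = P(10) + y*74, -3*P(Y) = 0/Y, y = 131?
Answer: 1/30486 ≈ 3.2802e-5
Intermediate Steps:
P(Y) = 0 (P(Y) = -0/Y = -⅓*0 = 0)
Z = 9694 (Z = 0 + 131*74 = 0 + 9694 = 9694)
1/(Z + 20792) = 1/(9694 + 20792) = 1/30486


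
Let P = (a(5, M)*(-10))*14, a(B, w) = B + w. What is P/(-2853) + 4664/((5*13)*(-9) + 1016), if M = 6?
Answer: 13970132/1229643 ≈ 11.361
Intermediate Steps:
P = -1540 (P = ((5 + 6)*(-10))*14 = (11*(-10))*14 = -110*14 = -1540)
P/(-2853) + 4664/((5*13)*(-9) + 1016) = -1540/(-2853) + 4664/((5*13)*(-9) + 1016) = -1540*(-1/2853) + 4664/(65*(-9) + 1016) = 1540/2853 + 4664/(-585 + 1016) = 1540/2853 + 4664/431 = 13970132/1229643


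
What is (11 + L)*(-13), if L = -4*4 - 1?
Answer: 78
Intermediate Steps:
L = -17 (L = -16 - 1 = -17)
(11 + L)*(-13) = (11 - 17)*(-13) = -6*(-13) = 78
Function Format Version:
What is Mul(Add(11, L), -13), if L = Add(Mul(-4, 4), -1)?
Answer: 78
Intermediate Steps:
L = -17 (L = Add(-16, -1) = -17)
Mul(Add(11, L), -13) = Mul(Add(11, -17), -13) = Mul(-6, -13) = 78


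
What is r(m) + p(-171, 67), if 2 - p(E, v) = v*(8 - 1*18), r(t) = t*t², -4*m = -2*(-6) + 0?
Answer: 645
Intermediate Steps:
m = -3 (m = -(-2*(-6) + 0)/4 = -(12 + 0)/4 = -¼*12 = -3)
r(t) = t³
p(E, v) = 2 + 10*v (p(E, v) = 2 - v*(8 - 1*18) = 2 - v*(8 - 18) = 2 - v*(-10) = 2 - (-10)*v = 2 + 10*v)
r(m) + p(-171, 67) = (-3)³ + (2 + 10*67) = -27 + (2 + 670) = -27 + 672 = 645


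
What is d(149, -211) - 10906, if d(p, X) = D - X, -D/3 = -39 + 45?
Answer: -10713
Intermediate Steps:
D = -18 (D = -3*(-39 + 45) = -3*6 = -18)
d(p, X) = -18 - X
d(149, -211) - 10906 = (-18 - 1*(-211)) - 10906 = (-18 + 211) - 10906 = 193 - 10906 = -10713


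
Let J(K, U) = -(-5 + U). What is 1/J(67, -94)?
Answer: 1/99 ≈ 0.010101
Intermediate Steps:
J(K, U) = 5 - U
1/J(67, -94) = 1/(5 - 1*(-94)) = 1/(5 + 94) = 1/99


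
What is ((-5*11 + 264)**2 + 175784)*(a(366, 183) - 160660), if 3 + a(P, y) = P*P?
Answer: -5861251755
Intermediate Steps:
a(P, y) = -3 + P**2 (a(P, y) = -3 + P*P = -3 + P**2)
((-5*11 + 264)**2 + 175784)*(a(366, 183) - 160660) = ((-5*11 + 264)**2 + 175784)*((-3 + 366**2) - 160660) = ((-55 + 264)**2 + 175784)*((-3 + 133956) - 160660) = (209**2 + 175784)*(133953 - 160660) = (43681 + 175784)*(-26707) = 219465*(-26707) = -5861251755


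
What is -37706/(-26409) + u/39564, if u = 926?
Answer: 252709153/174140946 ≈ 1.4512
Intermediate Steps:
-37706/(-26409) + u/39564 = -37706/(-26409) + 926/39564 = -37706*(-1/26409) + 926*(1/39564) = 37706/26409 + 463/19782 = 252709153/174140946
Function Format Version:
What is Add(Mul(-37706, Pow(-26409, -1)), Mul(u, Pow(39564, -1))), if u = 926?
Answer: Rational(252709153, 174140946) ≈ 1.4512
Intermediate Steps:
Add(Mul(-37706, Pow(-26409, -1)), Mul(u, Pow(39564, -1))) = Add(Mul(-37706, Pow(-26409, -1)), Mul(926, Pow(39564, -1))) = Add(Mul(-37706, Rational(-1, 26409)), Mul(926, Rational(1, 39564))) = Add(Rational(37706, 26409), Rational(463, 19782)) = Rational(252709153, 174140946)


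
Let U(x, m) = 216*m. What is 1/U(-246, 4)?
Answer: 1/864 ≈ 0.0011574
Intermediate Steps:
1/U(-246, 4) = 1/(216*4) = 1/864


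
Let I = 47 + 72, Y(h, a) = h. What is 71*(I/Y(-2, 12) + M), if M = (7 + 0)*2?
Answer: -6461/2 ≈ -3230.5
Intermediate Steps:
M = 14 (M = 7*2 = 14)
I = 119
71*(I/Y(-2, 12) + M) = 71*(119/(-2) + 14) = 71*(119*(-½) + 14) = 71*(-119/2 + 14) = 71*(-91/2) = -6461/2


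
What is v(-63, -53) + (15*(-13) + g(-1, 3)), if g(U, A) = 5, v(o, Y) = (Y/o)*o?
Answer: -243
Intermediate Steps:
v(o, Y) = Y
v(-63, -53) + (15*(-13) + g(-1, 3)) = -53 + (15*(-13) + 5) = -53 + (-195 + 5) = -53 - 190 = -243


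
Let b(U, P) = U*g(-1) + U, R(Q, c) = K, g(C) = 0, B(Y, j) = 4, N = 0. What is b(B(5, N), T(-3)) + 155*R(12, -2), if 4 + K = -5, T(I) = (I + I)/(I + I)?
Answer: -1391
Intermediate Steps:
T(I) = 1 (T(I) = (2*I)/((2*I)) = (2*I)*(1/(2*I)) = 1)
K = -9 (K = -4 - 5 = -9)
R(Q, c) = -9
b(U, P) = U (b(U, P) = U*0 + U = 0 + U = U)
b(B(5, N), T(-3)) + 155*R(12, -2) = 4 + 155*(-9) = 4 - 1395 = -1391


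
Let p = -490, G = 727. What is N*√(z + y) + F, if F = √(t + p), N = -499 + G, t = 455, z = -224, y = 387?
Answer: 228*√163 + I*√35 ≈ 2910.9 + 5.9161*I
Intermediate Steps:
N = 228 (N = -499 + 727 = 228)
F = I*√35 (F = √(455 - 490) = √(-35) = I*√35 ≈ 5.9161*I)
N*√(z + y) + F = 228*√(-224 + 387) + I*√35 = 228*√163 + I*√35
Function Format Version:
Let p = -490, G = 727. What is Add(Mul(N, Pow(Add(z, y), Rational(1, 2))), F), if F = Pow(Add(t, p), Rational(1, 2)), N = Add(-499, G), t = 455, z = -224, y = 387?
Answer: Add(Mul(228, Pow(163, Rational(1, 2))), Mul(I, Pow(35, Rational(1, 2)))) ≈ Add(2910.9, Mul(5.9161, I))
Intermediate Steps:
N = 228 (N = Add(-499, 727) = 228)
F = Mul(I, Pow(35, Rational(1, 2))) (F = Pow(Add(455, -490), Rational(1, 2)) = Pow(-35, Rational(1, 2)) = Mul(I, Pow(35, Rational(1, 2))) ≈ Mul(5.9161, I))
Add(Mul(N, Pow(Add(z, y), Rational(1, 2))), F) = Add(Mul(228, Pow(Add(-224, 387), Rational(1, 2))), Mul(I, Pow(35, Rational(1, 2)))) = Add(Mul(228, Pow(163, Rational(1, 2))), Mul(I, Pow(35, Rational(1, 2))))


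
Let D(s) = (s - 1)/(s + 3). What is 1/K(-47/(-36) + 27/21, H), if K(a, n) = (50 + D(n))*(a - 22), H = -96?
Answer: -23436/23217577 ≈ -0.0010094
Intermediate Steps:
D(s) = (-1 + s)/(3 + s)
K(a, n) = (-22 + a)*(50 + (-1 + n)/(3 + n)) (K(a, n) = (50 + (-1 + n)/(3 + n))*(a - 22) = (50 + (-1 + n)/(3 + n))*(-22 + a) = (-22 + a)*(50 + (-1 + n)/(3 + n)))
1/K(-47/(-36) + 27/21, H) = 1/((-3278 - 1122*(-96) + 149*(-47/(-36) + 27/21) + 51*(-47/(-36) + 27/21)*(-96))/(3 - 96)) = 1/((-3278 + 107712 + 149*(-47*(-1/36) + 27*(1/21)) + 51*(-47*(-1/36) + 27*(1/21))*(-96))/(-93)) = 1/(-(-3278 + 107712 + 149*(47/36 + 9/7) + 51*(47/36 + 9/7)*(-96))/93) = 1/(-(-3278 + 107712 + 149*(653/252) + 51*(653/252)*(-96))/93) = 1/(-(-3278 + 107712 + 97297/252 - 88808/7)/93) = 1/(-1/93*23217577/252) = 1/(-23217577/23436) = -23436/23217577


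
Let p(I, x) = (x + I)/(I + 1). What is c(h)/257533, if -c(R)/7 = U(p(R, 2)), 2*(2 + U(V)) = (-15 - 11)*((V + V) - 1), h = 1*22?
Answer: 2597/5923259 ≈ 0.00043844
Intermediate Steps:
h = 22
p(I, x) = (I + x)/(1 + I)
U(V) = 11 - 26*V (U(V) = -2 + ((-15 - 11)*((V + V) - 1))/2 = -2 + (-26*(2*V - 1))/2 = -2 + (-26*(-1 + 2*V))/2 = -2 + (26 - 52*V)/2 = -2 + (13 - 26*V) = 11 - 26*V)
c(R) = -77 + 182*(2 + R)/(1 + R) (c(R) = -7*(11 - 26*(R + 2)/(1 + R)) = -7*(11 - 26*(2 + R)/(1 + R)) = -77 + 182*(2 + R)/(1 + R))
c(h)/257533 = (7*(41 + 15*22)/(1 + 22))/257533 = (7*(41 + 330)/23)*(1/257533) = (7*(1/23)*371)*(1/257533) = (2597/23)*(1/257533) = 2597/5923259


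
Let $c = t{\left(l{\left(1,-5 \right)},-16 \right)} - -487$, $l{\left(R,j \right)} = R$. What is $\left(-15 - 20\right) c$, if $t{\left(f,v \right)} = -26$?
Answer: $-16135$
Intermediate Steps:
$c = 461$ ($c = -26 - -487 = -26 + 487 = 461$)
$\left(-15 - 20\right) c = \left(-15 - 20\right) 461 = \left(-35\right) 461 = -16135$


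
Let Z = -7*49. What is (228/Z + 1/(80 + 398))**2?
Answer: 11802866881/26880914116 ≈ 0.43908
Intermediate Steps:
Z = -343
(228/Z + 1/(80 + 398))**2 = (228/(-343) + 1/(80 + 398))**2 = (228*(-1/343) + 1/478)**2 = (-228/343 + 1/478)**2 = (-108641/163954)**2 = 11802866881/26880914116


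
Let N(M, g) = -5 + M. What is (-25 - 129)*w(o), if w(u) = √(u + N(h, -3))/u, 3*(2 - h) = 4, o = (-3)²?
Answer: -154*√42/27 ≈ -36.964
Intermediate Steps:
o = 9
h = ⅔ (h = 2 - ⅓*4 = 2 - 4/3 = ⅔ ≈ 0.66667)
w(u) = √(-13/3 + u)/u (w(u) = √(u + (-5 + ⅔))/u = √(u - 13/3)/u = √(-13/3 + u)/u)
(-25 - 129)*w(o) = (-25 - 129)*((⅓)*√(-39 + 9*9)/9) = -154*√(-39 + 81)/(3*9) = -154*√42/(3*9) = -154*√42/27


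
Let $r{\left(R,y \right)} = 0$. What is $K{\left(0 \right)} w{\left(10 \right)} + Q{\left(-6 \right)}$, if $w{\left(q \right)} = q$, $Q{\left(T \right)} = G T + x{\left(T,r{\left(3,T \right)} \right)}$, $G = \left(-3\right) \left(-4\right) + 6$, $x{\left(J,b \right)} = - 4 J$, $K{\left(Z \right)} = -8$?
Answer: $-164$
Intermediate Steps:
$G = 18$ ($G = 12 + 6 = 18$)
$Q{\left(T \right)} = 14 T$ ($Q{\left(T \right)} = 18 T - 4 T = 14 T$)
$K{\left(0 \right)} w{\left(10 \right)} + Q{\left(-6 \right)} = \left(-8\right) 10 + 14 \left(-6\right) = -80 - 84 = -164$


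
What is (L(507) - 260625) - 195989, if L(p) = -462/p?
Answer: -77167920/169 ≈ -4.5662e+5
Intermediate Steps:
(L(507) - 260625) - 195989 = (-462/507 - 260625) - 195989 = (-462*1/507 - 260625) - 195989 = (-154/169 - 260625) - 195989 = -44045779/169 - 195989 = -77167920/169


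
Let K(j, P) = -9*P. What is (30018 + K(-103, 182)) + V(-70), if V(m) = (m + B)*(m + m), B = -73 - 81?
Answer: 59740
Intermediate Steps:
B = -154
V(m) = 2*m*(-154 + m) (V(m) = (m - 154)*(m + m) = (-154 + m)*(2*m) = 2*m*(-154 + m))
(30018 + K(-103, 182)) + V(-70) = (30018 - 9*182) + 2*(-70)*(-154 - 70) = (30018 - 1638) + 2*(-70)*(-224) = 28380 + 31360 = 59740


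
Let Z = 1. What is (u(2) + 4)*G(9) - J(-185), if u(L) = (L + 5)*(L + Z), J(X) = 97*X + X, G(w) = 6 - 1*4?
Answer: 18180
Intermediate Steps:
G(w) = 2 (G(w) = 6 - 4 = 2)
J(X) = 98*X
u(L) = (1 + L)*(5 + L) (u(L) = (L + 5)*(L + 1) = (5 + L)*(1 + L) = (1 + L)*(5 + L))
(u(2) + 4)*G(9) - J(-185) = ((5 + 2² + 6*2) + 4)*2 - 98*(-185) = ((5 + 4 + 12) + 4)*2 - 1*(-18130) = (21 + 4)*2 + 18130 = 25*2 + 18130 = 50 + 18130 = 18180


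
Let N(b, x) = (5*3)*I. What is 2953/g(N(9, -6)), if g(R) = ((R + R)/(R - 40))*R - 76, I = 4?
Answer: 2953/284 ≈ 10.398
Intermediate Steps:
N(b, x) = 60 (N(b, x) = (5*3)*4 = 15*4 = 60)
g(R) = -76 + 2*R²/(-40 + R) (g(R) = ((2*R)/(-40 + R))*R - 76 = (2*R/(-40 + R))*R - 76 = 2*R²/(-40 + R) - 76 = -76 + 2*R²/(-40 + R))
2953/g(N(9, -6)) = 2953/((2*(1520 + 60² - 38*60)/(-40 + 60))) = 2953/((2*(1520 + 3600 - 2280)/20)) = 2953/((2*(1/20)*2840)) = 2953/284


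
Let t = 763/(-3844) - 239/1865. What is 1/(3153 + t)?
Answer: 7169060/22601704469 ≈ 0.00031719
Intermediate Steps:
t = -2341711/7169060 (t = 763*(-1/3844) - 239*1/1865 = -763/3844 - 239/1865 = -2341711/7169060 ≈ -0.32664)
1/(3153 + t) = 1/(3153 - 2341711/7169060) = 1/(22601704469/7169060) = 7169060/22601704469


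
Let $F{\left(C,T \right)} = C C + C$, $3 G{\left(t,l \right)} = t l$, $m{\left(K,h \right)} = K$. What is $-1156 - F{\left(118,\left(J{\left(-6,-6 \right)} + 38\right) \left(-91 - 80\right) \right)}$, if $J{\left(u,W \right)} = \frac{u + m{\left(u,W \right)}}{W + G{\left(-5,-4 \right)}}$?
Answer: $-15198$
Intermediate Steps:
$G{\left(t,l \right)} = \frac{l t}{3}$ ($G{\left(t,l \right)} = \frac{t l}{3} = \frac{l t}{3}$)
$J{\left(u,W \right)} = \frac{2 u}{\frac{20}{3} + W}$ ($J{\left(u,W \right)} = \frac{u + u}{W + \frac{1}{3} \left(-4\right) \left(-5\right)} = \frac{2 u}{W + \frac{20}{3}} = \frac{2 u}{\frac{20}{3} + W}$)
$F{\left(C,T \right)} = C + C^{2}$ ($F{\left(C,T \right)} = C^{2} + C = C + C^{2}$)
$-1156 - F{\left(118,\left(J{\left(-6,-6 \right)} + 38\right) \left(-91 - 80\right) \right)} = -1156 - 118 \left(1 + 118\right) = -1156 - 118 \cdot 119 = -1156 - 14042 = -15198$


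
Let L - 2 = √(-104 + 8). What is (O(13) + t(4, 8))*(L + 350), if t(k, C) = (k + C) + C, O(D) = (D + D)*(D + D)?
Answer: 244992 + 2784*I*√6 ≈ 2.4499e+5 + 6819.4*I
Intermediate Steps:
O(D) = 4*D² (O(D) = (2*D)*(2*D) = 4*D²)
t(k, C) = k + 2*C (t(k, C) = (C + k) + C = k + 2*C)
L = 2 + 4*I*√6 (L = 2 + √(-104 + 8) = 2 + √(-96) = 2 + 4*I*√6 ≈ 2.0 + 9.798*I)
(O(13) + t(4, 8))*(L + 350) = (4*13² + (4 + 2*8))*((2 + 4*I*√6) + 350) = (4*169 + (4 + 16))*(352 + 4*I*√6) = (676 + 20)*(352 + 4*I*√6) = 696*(352 + 4*I*√6) = 244992 + 2784*I*√6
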